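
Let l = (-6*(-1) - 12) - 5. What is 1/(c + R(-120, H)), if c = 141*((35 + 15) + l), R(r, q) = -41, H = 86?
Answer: 1/5458 ≈ 0.00018322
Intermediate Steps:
l = -11 (l = (6 - 12) - 5 = -6 - 5 = -11)
c = 5499 (c = 141*((35 + 15) - 11) = 141*(50 - 11) = 141*39 = 5499)
1/(c + R(-120, H)) = 1/(5499 - 41) = 1/5458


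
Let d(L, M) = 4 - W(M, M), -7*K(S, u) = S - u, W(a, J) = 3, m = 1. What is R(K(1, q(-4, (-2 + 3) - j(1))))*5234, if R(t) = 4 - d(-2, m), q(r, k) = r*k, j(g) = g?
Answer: 15702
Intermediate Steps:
q(r, k) = k*r
K(S, u) = -S/7 + u/7 (K(S, u) = -(S - u)/7 = -S/7 + u/7)
d(L, M) = 1 (d(L, M) = 4 - 1*3 = 4 - 3 = 1)
R(t) = 3 (R(t) = 4 - 1*1 = 4 - 1 = 3)
R(K(1, q(-4, (-2 + 3) - j(1))))*5234 = 3*5234 = 15702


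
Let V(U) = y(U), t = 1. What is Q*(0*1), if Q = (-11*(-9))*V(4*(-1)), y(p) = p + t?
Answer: 0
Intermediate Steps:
y(p) = 1 + p (y(p) = p + 1 = 1 + p)
V(U) = 1 + U
Q = -297 (Q = (-11*(-9))*(1 + 4*(-1)) = 99*(1 - 4) = 99*(-3) = -297)
Q*(0*1) = -0 = -297*0 = 0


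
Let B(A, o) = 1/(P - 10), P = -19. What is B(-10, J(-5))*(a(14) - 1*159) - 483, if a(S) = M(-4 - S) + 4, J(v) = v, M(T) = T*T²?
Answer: -8020/29 ≈ -276.55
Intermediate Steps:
M(T) = T³
a(S) = 4 + (-4 - S)³ (a(S) = (-4 - S)³ + 4 = 4 + (-4 - S)³)
B(A, o) = -1/29 (B(A, o) = 1/(-19 - 10) = 1/(-29) = -1/29)
B(-10, J(-5))*(a(14) - 1*159) - 483 = -((4 - (4 + 14)³) - 1*159)/29 - 483 = -((4 - 1*18³) - 159)/29 - 483 = -((4 - 1*5832) - 159)/29 - 483 = -((4 - 5832) - 159)/29 - 483 = -(-5828 - 159)/29 - 483 = -1/29*(-5987) - 483 = 5987/29 - 483 = -8020/29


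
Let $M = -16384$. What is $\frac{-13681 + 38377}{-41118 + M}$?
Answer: $- \frac{12348}{28751} \approx -0.42948$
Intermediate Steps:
$\frac{-13681 + 38377}{-41118 + M} = \frac{-13681 + 38377}{-41118 - 16384} = \frac{24696}{-57502} = 24696 \left(- \frac{1}{57502}\right) = - \frac{12348}{28751}$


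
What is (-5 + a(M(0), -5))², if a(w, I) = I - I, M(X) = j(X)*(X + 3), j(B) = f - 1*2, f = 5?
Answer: 25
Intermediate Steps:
j(B) = 3 (j(B) = 5 - 1*2 = 5 - 2 = 3)
M(X) = 9 + 3*X (M(X) = 3*(X + 3) = 3*(3 + X) = 9 + 3*X)
a(w, I) = 0
(-5 + a(M(0), -5))² = (-5 + 0)² = (-5)² = 25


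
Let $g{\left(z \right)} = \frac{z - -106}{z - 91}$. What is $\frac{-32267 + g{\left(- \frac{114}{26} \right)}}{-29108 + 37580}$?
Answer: $- \frac{13337467}{3501760} \approx -3.8088$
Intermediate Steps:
$g{\left(z \right)} = \frac{106 + z}{-91 + z}$ ($g{\left(z \right)} = \frac{z + 106}{-91 + z} = \frac{106 + z}{-91 + z}$)
$\frac{-32267 + g{\left(- \frac{114}{26} \right)}}{-29108 + 37580} = \frac{-32267 + \frac{106 - \frac{114}{26}}{-91 - \frac{114}{26}}}{-29108 + 37580} = \frac{-32267 + \frac{106 - \frac{57}{13}}{-91 - \frac{57}{13}}}{8472} = \left(-32267 + \frac{106 - \frac{57}{13}}{-91 - \frac{57}{13}}\right) \frac{1}{8472} = \left(-32267 + \frac{1}{- \frac{1240}{13}} \cdot \frac{1321}{13}\right) \frac{1}{8472} = \left(-32267 - \frac{1321}{1240}\right) \frac{1}{8472} = \left(- \frac{40012401}{1240}\right) \frac{1}{8472} = - \frac{13337467}{3501760}$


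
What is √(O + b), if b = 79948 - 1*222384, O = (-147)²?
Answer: I*√120827 ≈ 347.6*I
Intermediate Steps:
O = 21609
b = -142436 (b = 79948 - 222384 = -142436)
√(O + b) = √(21609 - 142436) = √(-120827) = I*√120827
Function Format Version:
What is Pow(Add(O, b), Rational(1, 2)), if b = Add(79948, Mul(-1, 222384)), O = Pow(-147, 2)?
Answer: Mul(I, Pow(120827, Rational(1, 2))) ≈ Mul(347.60, I)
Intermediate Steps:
O = 21609
b = -142436 (b = Add(79948, -222384) = -142436)
Pow(Add(O, b), Rational(1, 2)) = Pow(Add(21609, -142436), Rational(1, 2)) = Pow(-120827, Rational(1, 2)) = Mul(I, Pow(120827, Rational(1, 2)))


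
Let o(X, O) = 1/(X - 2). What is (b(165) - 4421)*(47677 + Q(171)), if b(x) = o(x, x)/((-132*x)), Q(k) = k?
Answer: -187745610872242/887535 ≈ -2.1154e+8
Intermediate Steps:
o(X, O) = 1/(-2 + X)
b(x) = -1/(132*x*(-2 + x)) (b(x) = 1/((-2 + x)*((-132*x))) = (-1/(132*x))/(-2 + x) = -1/(132*x*(-2 + x)))
(b(165) - 4421)*(47677 + Q(171)) = (-1/132/(165*(-2 + 165)) - 4421)*(47677 + 171) = (-1/132*1/165/163 - 4421)*47848 = (-1/132*1/165*1/163 - 4421)*47848 = (-1/3550140 - 4421)*47848 = -15695168941/3550140*47848 = -187745610872242/887535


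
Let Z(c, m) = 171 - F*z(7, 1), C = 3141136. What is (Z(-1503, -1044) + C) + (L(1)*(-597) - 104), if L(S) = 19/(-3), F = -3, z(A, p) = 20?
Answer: 3145044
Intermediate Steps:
L(S) = -19/3 (L(S) = 19*(-1/3) = -19/3)
Z(c, m) = 231 (Z(c, m) = 171 - (-3)*20 = 171 - 1*(-60) = 171 + 60 = 231)
(Z(-1503, -1044) + C) + (L(1)*(-597) - 104) = (231 + 3141136) + (-19/3*(-597) - 104) = 3141367 + (3781 - 104) = 3141367 + 3677 = 3145044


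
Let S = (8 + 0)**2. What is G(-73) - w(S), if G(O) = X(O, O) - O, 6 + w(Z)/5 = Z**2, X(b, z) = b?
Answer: -20450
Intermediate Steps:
S = 64 (S = 8**2 = 64)
w(Z) = -30 + 5*Z**2
G(O) = 0 (G(O) = O - O = 0)
G(-73) - w(S) = 0 - (-30 + 5*64**2) = 0 - (-30 + 5*4096) = 0 - (-30 + 20480) = 0 - 1*20450 = 0 - 20450 = -20450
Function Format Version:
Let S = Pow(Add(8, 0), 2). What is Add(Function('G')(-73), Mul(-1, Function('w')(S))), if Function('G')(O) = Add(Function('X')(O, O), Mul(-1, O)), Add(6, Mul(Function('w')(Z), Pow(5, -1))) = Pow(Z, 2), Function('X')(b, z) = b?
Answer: -20450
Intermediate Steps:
S = 64 (S = Pow(8, 2) = 64)
Function('w')(Z) = Add(-30, Mul(5, Pow(Z, 2)))
Function('G')(O) = 0 (Function('G')(O) = Add(O, Mul(-1, O)) = 0)
Add(Function('G')(-73), Mul(-1, Function('w')(S))) = Add(0, Mul(-1, Add(-30, Mul(5, Pow(64, 2))))) = Add(0, Mul(-1, Add(-30, Mul(5, 4096)))) = Add(0, Mul(-1, Add(-30, 20480))) = Add(0, Mul(-1, 20450)) = Add(0, -20450) = -20450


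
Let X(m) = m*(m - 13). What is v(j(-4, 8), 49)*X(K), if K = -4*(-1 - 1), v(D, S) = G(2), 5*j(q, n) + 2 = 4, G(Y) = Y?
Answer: -80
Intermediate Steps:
j(q, n) = ⅖ (j(q, n) = -⅖ + (⅕)*4 = -⅖ + ⅘ = ⅖)
v(D, S) = 2
K = 8 (K = -4*(-2) = 8)
X(m) = m*(-13 + m)
v(j(-4, 8), 49)*X(K) = 2*(8*(-13 + 8)) = 2*(8*(-5)) = 2*(-40) = -80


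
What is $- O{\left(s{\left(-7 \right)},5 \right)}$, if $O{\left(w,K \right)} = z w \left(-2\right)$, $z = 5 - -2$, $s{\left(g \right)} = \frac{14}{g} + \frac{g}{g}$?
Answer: $-14$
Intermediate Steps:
$s{\left(g \right)} = 1 + \frac{14}{g}$ ($s{\left(g \right)} = \frac{14}{g} + 1 = 1 + \frac{14}{g}$)
$z = 7$ ($z = 5 + 2 = 7$)
$O{\left(w,K \right)} = - 14 w$ ($O{\left(w,K \right)} = 7 w \left(-2\right) = - 14 w$)
$- O{\left(s{\left(-7 \right)},5 \right)} = - \left(-14\right) \frac{14 - 7}{-7} = - \left(-14\right) \left(\left(- \frac{1}{7}\right) 7\right) = - \left(-14\right) \left(-1\right) = \left(-1\right) 14 = -14$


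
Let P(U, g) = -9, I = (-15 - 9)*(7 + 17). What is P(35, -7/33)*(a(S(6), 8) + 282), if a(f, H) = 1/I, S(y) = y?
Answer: -162431/64 ≈ -2538.0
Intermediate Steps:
I = -576 (I = -24*24 = -576)
a(f, H) = -1/576 (a(f, H) = 1/(-576) = -1/576)
P(35, -7/33)*(a(S(6), 8) + 282) = -9*(-1/576 + 282) = -9*162431/576 = -162431/64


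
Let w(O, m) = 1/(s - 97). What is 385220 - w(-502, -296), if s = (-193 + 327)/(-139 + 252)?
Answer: 4170777053/10827 ≈ 3.8522e+5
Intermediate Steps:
s = 134/113 ≈ 1.1858
w(O, m) = -113/10827 (w(O, m) = 1/(134/113 - 97) = 1/(-10827/113) = -113/10827)
385220 - w(-502, -296) = 385220 - 1*(-113/10827) = 385220 + 113/10827 = 4170777053/10827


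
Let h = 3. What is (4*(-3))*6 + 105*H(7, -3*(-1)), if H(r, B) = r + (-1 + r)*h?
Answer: 2553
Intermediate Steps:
H(r, B) = -3 + 4*r (H(r, B) = r + (-1 + r)*3 = r + (-3 + 3*r) = -3 + 4*r)
(4*(-3))*6 + 105*H(7, -3*(-1)) = (4*(-3))*6 + 105*(-3 + 4*7) = -12*6 + 105*(-3 + 28) = -72 + 105*25 = -72 + 2625 = 2553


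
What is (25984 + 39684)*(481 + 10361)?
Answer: 711972456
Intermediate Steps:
(25984 + 39684)*(481 + 10361) = 65668*10842 = 711972456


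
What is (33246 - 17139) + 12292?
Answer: 28399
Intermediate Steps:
(33246 - 17139) + 12292 = 16107 + 12292 = 28399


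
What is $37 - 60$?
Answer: $-23$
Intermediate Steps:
$37 - 60 = -23$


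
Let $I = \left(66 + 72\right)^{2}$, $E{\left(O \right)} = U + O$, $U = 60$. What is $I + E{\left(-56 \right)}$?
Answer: $19048$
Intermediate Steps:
$E{\left(O \right)} = 60 + O$
$I = 19044$ ($I = 138^{2} = 19044$)
$I + E{\left(-56 \right)} = 19044 + \left(60 - 56\right) = 19044 + 4 = 19048$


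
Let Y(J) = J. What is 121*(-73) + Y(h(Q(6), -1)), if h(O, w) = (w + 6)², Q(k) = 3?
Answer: -8808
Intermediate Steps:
h(O, w) = (6 + w)²
121*(-73) + Y(h(Q(6), -1)) = 121*(-73) + (6 - 1)² = -8833 + 5² = -8833 + 25 = -8808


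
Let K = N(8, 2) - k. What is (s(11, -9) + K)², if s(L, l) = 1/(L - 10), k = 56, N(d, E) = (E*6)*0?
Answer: 3025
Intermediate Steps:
N(d, E) = 0 (N(d, E) = (6*E)*0 = 0)
s(L, l) = 1/(-10 + L)
K = -56 (K = 0 - 1*56 = 0 - 56 = -56)
(s(11, -9) + K)² = (1/(-10 + 11) - 56)² = (1/1 - 56)² = (1 - 56)² = (-55)² = 3025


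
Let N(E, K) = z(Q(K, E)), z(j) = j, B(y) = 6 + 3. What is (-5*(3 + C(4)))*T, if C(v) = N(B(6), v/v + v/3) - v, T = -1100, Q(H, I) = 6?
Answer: 27500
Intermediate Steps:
B(y) = 9
N(E, K) = 6
C(v) = 6 - v
(-5*(3 + C(4)))*T = -5*(3 + (6 - 1*4))*(-1100) = -5*(3 + (6 - 4))*(-1100) = -5*(3 + 2)*(-1100) = -5*5*(-1100) = -25*(-1100) = 27500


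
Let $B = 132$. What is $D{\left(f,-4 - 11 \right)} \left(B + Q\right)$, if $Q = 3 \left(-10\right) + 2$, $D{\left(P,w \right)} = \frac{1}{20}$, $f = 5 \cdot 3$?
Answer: $\frac{26}{5} \approx 5.2$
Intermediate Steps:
$f = 15$
$D{\left(P,w \right)} = \frac{1}{20}$
$Q = -28$ ($Q = -30 + 2 = -28$)
$D{\left(f,-4 - 11 \right)} \left(B + Q\right) = \frac{132 - 28}{20} = \frac{1}{20} \cdot 104 = \frac{26}{5}$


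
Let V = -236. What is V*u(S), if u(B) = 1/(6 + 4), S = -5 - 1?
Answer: -118/5 ≈ -23.600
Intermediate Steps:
S = -6
u(B) = ⅒ (u(B) = 1/10 = ⅒)
V*u(S) = -236*⅒ = -118/5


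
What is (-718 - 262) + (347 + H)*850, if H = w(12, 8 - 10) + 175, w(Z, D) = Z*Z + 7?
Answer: 571070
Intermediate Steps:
w(Z, D) = 7 + Z² (w(Z, D) = Z² + 7 = 7 + Z²)
H = 326 (H = (7 + 12²) + 175 = (7 + 144) + 175 = 151 + 175 = 326)
(-718 - 262) + (347 + H)*850 = (-718 - 262) + (347 + 326)*850 = -980 + 673*850 = -980 + 572050 = 571070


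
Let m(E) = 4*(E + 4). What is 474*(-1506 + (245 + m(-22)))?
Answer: -631842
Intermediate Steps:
m(E) = 16 + 4*E (m(E) = 4*(4 + E) = 16 + 4*E)
474*(-1506 + (245 + m(-22))) = 474*(-1506 + (245 + (16 + 4*(-22)))) = 474*(-1506 + (245 + (16 - 88))) = 474*(-1506 + (245 - 72)) = 474*(-1506 + 173) = 474*(-1333) = -631842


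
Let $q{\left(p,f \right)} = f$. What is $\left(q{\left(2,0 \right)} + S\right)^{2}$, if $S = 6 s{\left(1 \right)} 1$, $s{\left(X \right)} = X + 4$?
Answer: $900$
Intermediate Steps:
$s{\left(X \right)} = 4 + X$
$S = 30$ ($S = 6 \left(4 + 1\right) 1 = 6 \cdot 5 \cdot 1 = 30 \cdot 1 = 30$)
$\left(q{\left(2,0 \right)} + S\right)^{2} = \left(0 + 30\right)^{2} = 30^{2} = 900$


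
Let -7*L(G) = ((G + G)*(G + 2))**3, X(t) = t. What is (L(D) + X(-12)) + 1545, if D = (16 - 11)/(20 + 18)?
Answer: 4038728361963/2634569336 ≈ 1533.0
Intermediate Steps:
D = 5/38 ≈ 0.13158
L(G) = -8*G**3*(2 + G)**3/7 (L(G) = -(G + 2)**3*(G + G)**3/7 = -8*G**3*(2 + G)**3/7)
(L(D) + X(-12)) + 1545 = (-8*(5/38)**3*(2 + 5/38)**3/7 - 12) + 1545 = (-8/7*125/54872*(81/38)**3 - 12) + 1545 = (-8/7*125/54872*531441/54872 - 12) + 1545 = (-66430125/2634569336 - 12) + 1545 = -31681262157/2634569336 + 1545 = 4038728361963/2634569336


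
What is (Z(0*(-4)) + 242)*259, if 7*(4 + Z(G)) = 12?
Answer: 62086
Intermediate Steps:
Z(G) = -16/7 (Z(G) = -4 + (⅐)*12 = -4 + 12/7 = -16/7)
(Z(0*(-4)) + 242)*259 = (-16/7 + 242)*259 = (1678/7)*259 = 62086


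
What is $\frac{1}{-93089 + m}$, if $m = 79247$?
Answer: $- \frac{1}{13842} \approx -7.2244 \cdot 10^{-5}$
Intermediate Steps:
$\frac{1}{-93089 + m} = \frac{1}{-93089 + 79247} = \frac{1}{-13842} = - \frac{1}{13842}$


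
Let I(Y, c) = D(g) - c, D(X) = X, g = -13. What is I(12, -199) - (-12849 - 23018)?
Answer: 36053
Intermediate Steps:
I(Y, c) = -13 - c
I(12, -199) - (-12849 - 23018) = (-13 - 1*(-199)) - (-12849 - 23018) = (-13 + 199) - 1*(-35867) = 186 + 35867 = 36053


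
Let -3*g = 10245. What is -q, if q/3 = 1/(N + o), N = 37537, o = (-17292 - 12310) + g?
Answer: -3/4520 ≈ -0.00066372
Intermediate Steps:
g = -3415 (g = -⅓*10245 = -3415)
o = -33017 (o = (-17292 - 12310) - 3415 = -29602 - 3415 = -33017)
q = 3/4520 (q = 3/(37537 - 33017) = 3/4520 ≈ 0.00066372)
-q = -1*3/4520 = -3/4520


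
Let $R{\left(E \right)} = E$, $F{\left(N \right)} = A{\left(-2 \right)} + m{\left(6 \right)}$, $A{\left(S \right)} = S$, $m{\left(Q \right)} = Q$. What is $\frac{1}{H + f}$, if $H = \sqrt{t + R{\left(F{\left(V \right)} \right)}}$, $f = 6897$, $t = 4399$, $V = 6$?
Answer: $\frac{6897}{47564206} - \frac{\sqrt{4403}}{47564206} \approx 0.00014361$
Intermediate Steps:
$F{\left(N \right)} = 4$ ($F{\left(N \right)} = -2 + 6 = 4$)
$H = \sqrt{4403}$ ($H = \sqrt{4399 + 4} = \sqrt{4403} \approx 66.355$)
$\frac{1}{H + f} = \frac{1}{\sqrt{4403} + 6897} = \frac{1}{6897 + \sqrt{4403}}$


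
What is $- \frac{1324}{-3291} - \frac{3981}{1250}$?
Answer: $- \frac{11446471}{4113750} \approx -2.7825$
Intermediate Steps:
$- \frac{1324}{-3291} - \frac{3981}{1250} = \left(-1324\right) \left(- \frac{1}{3291}\right) - \frac{3981}{1250} = \frac{1324}{3291} - \frac{3981}{1250} = - \frac{11446471}{4113750}$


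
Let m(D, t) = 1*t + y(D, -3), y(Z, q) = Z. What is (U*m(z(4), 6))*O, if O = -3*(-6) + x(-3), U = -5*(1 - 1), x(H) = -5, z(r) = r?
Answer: 0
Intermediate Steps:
U = 0 (U = -5*0 = 0)
O = 13 (O = -3*(-6) - 5 = 18 - 5 = 13)
m(D, t) = D + t (m(D, t) = 1*t + D = t + D = D + t)
(U*m(z(4), 6))*O = (0*(4 + 6))*13 = (0*10)*13 = 0*13 = 0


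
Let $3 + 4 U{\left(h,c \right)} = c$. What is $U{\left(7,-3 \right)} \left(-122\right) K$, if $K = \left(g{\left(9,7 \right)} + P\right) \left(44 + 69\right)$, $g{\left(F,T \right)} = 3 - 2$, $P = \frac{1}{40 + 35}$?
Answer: $\frac{523868}{25} \approx 20955.0$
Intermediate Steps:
$P = \frac{1}{75} \approx 0.013333$
$g{\left(F,T \right)} = 1$
$U{\left(h,c \right)} = - \frac{3}{4} + \frac{c}{4}$
$K = \frac{8588}{75}$ ($K = \left(1 + \frac{1}{75}\right) \left(44 + 69\right) = \frac{76}{75} \cdot 113 = \frac{8588}{75} \approx 114.51$)
$U{\left(7,-3 \right)} \left(-122\right) K = \left(- \frac{3}{4} + \frac{1}{4} \left(-3\right)\right) \left(-122\right) \frac{8588}{75} = \left(- \frac{3}{4} - \frac{3}{4}\right) \left(-122\right) \frac{8588}{75} = \left(- \frac{3}{2}\right) \left(-122\right) \frac{8588}{75} = 183 \cdot \frac{8588}{75} = \frac{523868}{25}$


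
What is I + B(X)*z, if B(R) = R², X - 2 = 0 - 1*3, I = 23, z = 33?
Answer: 56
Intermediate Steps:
X = -1 (X = 2 + (0 - 1*3) = 2 + (0 - 3) = 2 - 3 = -1)
I + B(X)*z = 23 + (-1)²*33 = 23 + 1*33 = 23 + 33 = 56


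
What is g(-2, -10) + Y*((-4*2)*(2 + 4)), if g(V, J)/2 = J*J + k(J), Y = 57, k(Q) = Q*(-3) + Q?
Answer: -2496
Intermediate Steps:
k(Q) = -2*Q (k(Q) = -3*Q + Q = -2*Q)
g(V, J) = -4*J + 2*J² (g(V, J) = 2*(J*J - 2*J) = 2*(J² - 2*J) = -4*J + 2*J²)
g(-2, -10) + Y*((-4*2)*(2 + 4)) = 2*(-10)*(-2 - 10) + 57*((-4*2)*(2 + 4)) = 2*(-10)*(-12) + 57*(-8*6) = 240 + 57*(-48) = 240 - 2736 = -2496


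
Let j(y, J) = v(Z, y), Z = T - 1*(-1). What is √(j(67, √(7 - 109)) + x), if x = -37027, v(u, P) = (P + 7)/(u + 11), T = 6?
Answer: I*√333206/3 ≈ 192.41*I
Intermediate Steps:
Z = 7 (Z = 6 - 1*(-1) = 6 + 1 = 7)
v(u, P) = (7 + P)/(11 + u)
j(y, J) = 7/18 + y/18 (j(y, J) = (7 + y)/(11 + 7) = (7 + y)/18 = 7/18 + y/18)
√(j(67, √(7 - 109)) + x) = √((7/18 + (1/18)*67) - 37027) = √((7/18 + 67/18) - 37027) = √(37/9 - 37027) = √(-333206/9) = I*√333206/3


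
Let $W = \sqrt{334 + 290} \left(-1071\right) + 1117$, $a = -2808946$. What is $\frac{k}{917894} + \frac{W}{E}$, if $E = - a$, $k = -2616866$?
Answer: $- \frac{3674804997819}{1289157339862} - \frac{306 \sqrt{39}}{200639} \approx -2.8601$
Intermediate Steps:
$W = 1117 - 4284 \sqrt{39}$ ($W = \sqrt{624} \left(-1071\right) + 1117 = 4 \sqrt{39} \left(-1071\right) + 1117 = - 4284 \sqrt{39} + 1117 = 1117 - 4284 \sqrt{39} \approx -25637.0$)
$E = 2808946$ ($E = \left(-1\right) \left(-2808946\right) = 2808946$)
$\frac{k}{917894} + \frac{W}{E} = - \frac{2616866}{917894} + \frac{1117 - 4284 \sqrt{39}}{2808946} = \left(-2616866\right) \frac{1}{917894} + \left(1117 - 4284 \sqrt{39}\right) \frac{1}{2808946} = - \frac{1308433}{458947} + \left(\frac{1117}{2808946} - \frac{306 \sqrt{39}}{200639}\right) = - \frac{3674804997819}{1289157339862} - \frac{306 \sqrt{39}}{200639}$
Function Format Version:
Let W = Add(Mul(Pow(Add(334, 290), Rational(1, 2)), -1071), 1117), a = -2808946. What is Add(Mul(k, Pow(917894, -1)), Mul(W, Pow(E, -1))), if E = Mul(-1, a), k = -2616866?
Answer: Add(Rational(-3674804997819, 1289157339862), Mul(Rational(-306, 200639), Pow(39, Rational(1, 2)))) ≈ -2.8601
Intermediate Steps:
W = Add(1117, Mul(-4284, Pow(39, Rational(1, 2)))) (W = Add(Mul(Pow(624, Rational(1, 2)), -1071), 1117) = Add(Mul(Mul(4, Pow(39, Rational(1, 2))), -1071), 1117) = Add(Mul(-4284, Pow(39, Rational(1, 2))), 1117) = Add(1117, Mul(-4284, Pow(39, Rational(1, 2)))) ≈ -25637.)
E = 2808946 (E = Mul(-1, -2808946) = 2808946)
Add(Mul(k, Pow(917894, -1)), Mul(W, Pow(E, -1))) = Add(Mul(-2616866, Pow(917894, -1)), Mul(Add(1117, Mul(-4284, Pow(39, Rational(1, 2)))), Pow(2808946, -1))) = Add(Mul(-2616866, Rational(1, 917894)), Mul(Add(1117, Mul(-4284, Pow(39, Rational(1, 2)))), Rational(1, 2808946))) = Add(Rational(-1308433, 458947), Add(Rational(1117, 2808946), Mul(Rational(-306, 200639), Pow(39, Rational(1, 2))))) = Add(Rational(-3674804997819, 1289157339862), Mul(Rational(-306, 200639), Pow(39, Rational(1, 2))))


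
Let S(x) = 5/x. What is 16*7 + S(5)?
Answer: 113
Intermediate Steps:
16*7 + S(5) = 16*7 + 5/5 = 112 + 5*(⅕) = 112 + 1 = 113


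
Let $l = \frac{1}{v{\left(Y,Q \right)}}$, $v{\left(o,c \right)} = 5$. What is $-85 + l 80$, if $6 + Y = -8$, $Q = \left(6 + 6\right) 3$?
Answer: $-69$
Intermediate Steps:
$Q = 36$ ($Q = 12 \cdot 3 = 36$)
$Y = -14$ ($Y = -6 - 8 = -14$)
$l = \frac{1}{5} \approx 0.2$
$-85 + l 80 = -85 + \frac{1}{5} \cdot 80 = -85 + 16 = -69$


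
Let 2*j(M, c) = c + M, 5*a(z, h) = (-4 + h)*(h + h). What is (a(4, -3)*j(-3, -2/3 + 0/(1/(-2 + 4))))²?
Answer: 5929/25 ≈ 237.16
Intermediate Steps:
a(z, h) = 2*h*(-4 + h)/5 (a(z, h) = ((-4 + h)*(h + h))/5 = ((-4 + h)*(2*h))/5 = (2*h*(-4 + h))/5 = 2*h*(-4 + h)/5)
j(M, c) = M/2 + c/2 (j(M, c) = (c + M)/2 = (M + c)/2 = M/2 + c/2)
(a(4, -3)*j(-3, -2/3 + 0/(1/(-2 + 4))))² = (((⅖)*(-3)*(-4 - 3))*((½)*(-3) + (-2/3 + 0/(1/(-2 + 4)))/2))² = (((⅖)*(-3)*(-7))*(-3/2 + (-2*⅓ + 0/(1/2))/2))² = (42*(-3/2 + (-⅔ + 0/(½))/2)/5)² = (42*(-3/2 + (-⅔ + 0*2)/2)/5)² = (42*(-3/2 + (-⅔ + 0)/2)/5)² = (42*(-3/2 + (½)*(-⅔))/5)² = (42*(-3/2 - ⅓)/5)² = ((42/5)*(-11/6))² = (-77/5)² = 5929/25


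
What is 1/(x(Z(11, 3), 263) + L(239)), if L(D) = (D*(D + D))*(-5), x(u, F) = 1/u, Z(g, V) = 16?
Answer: -16/9139359 ≈ -1.7507e-6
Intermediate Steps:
L(D) = -10*D² (L(D) = (D*(2*D))*(-5) = (2*D²)*(-5) = -10*D²)
1/(x(Z(11, 3), 263) + L(239)) = 1/(1/16 - 10*239²) = 1/(1/16 - 10*57121) = 1/(1/16 - 571210) = 1/(-9139359/16) = -16/9139359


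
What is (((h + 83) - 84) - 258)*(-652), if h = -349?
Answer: 396416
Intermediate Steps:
(((h + 83) - 84) - 258)*(-652) = (((-349 + 83) - 84) - 258)*(-652) = ((-266 - 84) - 258)*(-652) = (-350 - 258)*(-652) = -608*(-652) = 396416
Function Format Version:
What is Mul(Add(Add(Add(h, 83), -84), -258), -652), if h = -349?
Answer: 396416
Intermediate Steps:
Mul(Add(Add(Add(h, 83), -84), -258), -652) = Mul(Add(Add(Add(-349, 83), -84), -258), -652) = Mul(Add(Add(-266, -84), -258), -652) = Mul(Add(-350, -258), -652) = Mul(-608, -652) = 396416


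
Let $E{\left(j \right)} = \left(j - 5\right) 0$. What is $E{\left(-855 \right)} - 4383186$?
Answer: $-4383186$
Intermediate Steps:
$E{\left(j \right)} = 0$ ($E{\left(j \right)} = \left(-5 + j\right) 0 = 0$)
$E{\left(-855 \right)} - 4383186 = 0 - 4383186 = -4383186$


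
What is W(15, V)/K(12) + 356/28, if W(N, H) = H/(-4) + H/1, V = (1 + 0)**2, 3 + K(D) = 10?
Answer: 359/28 ≈ 12.821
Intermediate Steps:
K(D) = 7 (K(D) = -3 + 10 = 7)
V = 1 (V = 1**2 = 1)
W(N, H) = 3*H/4 (W(N, H) = H*(-1/4) + H*1 = -H/4 + H = 3*H/4)
W(15, V)/K(12) + 356/28 = ((3/4)*1)/7 + 356/28 = (3/4)*(1/7) + 356*(1/28) = 3/28 + 89/7 = 359/28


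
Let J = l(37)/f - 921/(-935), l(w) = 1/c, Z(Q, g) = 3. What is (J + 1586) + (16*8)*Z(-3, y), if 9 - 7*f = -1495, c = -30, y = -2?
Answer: 3326013319/1687488 ≈ 1971.0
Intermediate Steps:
f = 1504/7 (f = 9/7 - ⅐*(-1495) = 9/7 + 1495/7 = 1504/7 ≈ 214.86)
l(w) = -1/30 (l(w) = 1/(-30) = -1/30)
J = 1661959/1687488 (J = -1/(30*1504/7) - 921/(-935) = -1/30*7/1504 - 921*(-1/935) = -7/45120 + 921/935 = 1661959/1687488 ≈ 0.98487)
(J + 1586) + (16*8)*Z(-3, y) = (1661959/1687488 + 1586) + (16*8)*3 = 2678017927/1687488 + 128*3 = 2678017927/1687488 + 384 = 3326013319/1687488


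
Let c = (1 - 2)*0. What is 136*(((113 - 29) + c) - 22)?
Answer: 8432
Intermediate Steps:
c = 0 (c = -1*0 = 0)
136*(((113 - 29) + c) - 22) = 136*(((113 - 29) + 0) - 22) = 136*((84 + 0) - 22) = 136*(84 - 22) = 136*62 = 8432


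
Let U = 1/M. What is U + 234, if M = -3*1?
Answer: 701/3 ≈ 233.67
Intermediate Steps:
M = -3
U = -⅓ (U = 1/(-3) = -⅓ ≈ -0.33333)
U + 234 = -⅓ + 234 = 701/3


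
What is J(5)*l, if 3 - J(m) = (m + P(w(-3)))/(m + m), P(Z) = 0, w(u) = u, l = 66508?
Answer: 166270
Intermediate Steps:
J(m) = 5/2 (J(m) = 3 - (m + 0)/(m + m) = 3 - m/(2*m) = 3 - m*1/(2*m) = 3 - 1*½ = 3 - ½ = 5/2)
J(5)*l = (5/2)*66508 = 166270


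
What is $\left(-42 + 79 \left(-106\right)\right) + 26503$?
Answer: $18087$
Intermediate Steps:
$\left(-42 + 79 \left(-106\right)\right) + 26503 = \left(-42 - 8374\right) + 26503 = -8416 + 26503 = 18087$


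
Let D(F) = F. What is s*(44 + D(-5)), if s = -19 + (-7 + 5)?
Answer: -819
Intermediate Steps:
s = -21 (s = -19 - 2 = -21)
s*(44 + D(-5)) = -21*(44 - 5) = -21*39 = -819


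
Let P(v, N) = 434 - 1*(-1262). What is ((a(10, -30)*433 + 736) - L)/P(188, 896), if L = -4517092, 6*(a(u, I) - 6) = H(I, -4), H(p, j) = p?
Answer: 4518261/1696 ≈ 2664.1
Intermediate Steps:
a(u, I) = 6 + I/6
P(v, N) = 1696 (P(v, N) = 434 + 1262 = 1696)
((a(10, -30)*433 + 736) - L)/P(188, 896) = (((6 + (1/6)*(-30))*433 + 736) - 1*(-4517092))/1696 = (((6 - 5)*433 + 736) + 4517092)*(1/1696) = ((1*433 + 736) + 4517092)*(1/1696) = ((433 + 736) + 4517092)*(1/1696) = (1169 + 4517092)*(1/1696) = 4518261*(1/1696) = 4518261/1696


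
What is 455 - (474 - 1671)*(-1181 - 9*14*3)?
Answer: -1865668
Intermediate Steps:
455 - (474 - 1671)*(-1181 - 9*14*3) = 455 - (-1197)*(-1181 - 126*3) = 455 - (-1197)*(-1181 - 378) = 455 - (-1197)*(-1559) = 455 - 1*1866123 = 455 - 1866123 = -1865668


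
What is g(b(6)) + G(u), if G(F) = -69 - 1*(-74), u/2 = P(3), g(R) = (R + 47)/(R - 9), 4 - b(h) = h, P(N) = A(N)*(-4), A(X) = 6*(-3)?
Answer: 10/11 ≈ 0.90909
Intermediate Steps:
A(X) = -18
P(N) = 72 (P(N) = -18*(-4) = 72)
b(h) = 4 - h
g(R) = (47 + R)/(-9 + R)
u = 144 (u = 2*72 = 144)
G(F) = 5 (G(F) = -69 + 74 = 5)
g(b(6)) + G(u) = (47 + (4 - 1*6))/(-9 + (4 - 1*6)) + 5 = (47 + (4 - 6))/(-9 + (4 - 6)) + 5 = (47 - 2)/(-9 - 2) + 5 = 45/(-11) + 5 = -1/11*45 + 5 = -45/11 + 5 = 10/11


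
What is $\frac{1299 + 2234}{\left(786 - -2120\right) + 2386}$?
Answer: $\frac{3533}{5292} \approx 0.66761$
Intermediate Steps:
$\frac{1299 + 2234}{\left(786 - -2120\right) + 2386} = \frac{3533}{\left(786 + 2120\right) + 2386} = \frac{3533}{2906 + 2386} = \frac{3533}{5292}$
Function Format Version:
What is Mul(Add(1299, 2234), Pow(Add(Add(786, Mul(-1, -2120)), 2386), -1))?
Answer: Rational(3533, 5292) ≈ 0.66761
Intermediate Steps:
Mul(Add(1299, 2234), Pow(Add(Add(786, Mul(-1, -2120)), 2386), -1)) = Mul(3533, Pow(Add(Add(786, 2120), 2386), -1)) = Mul(3533, Pow(Add(2906, 2386), -1)) = Mul(3533, Pow(5292, -1)) = Mul(3533, Rational(1, 5292)) = Rational(3533, 5292)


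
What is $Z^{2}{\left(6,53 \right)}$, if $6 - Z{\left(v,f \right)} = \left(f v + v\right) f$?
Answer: $294671556$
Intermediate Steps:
$Z{\left(v,f \right)} = 6 - f \left(v + f v\right)$ ($Z{\left(v,f \right)} = 6 - \left(f v + v\right) f = 6 - \left(v + f v\right) f = 6 - f \left(v + f v\right)$)
$Z^{2}{\left(6,53 \right)} = \left(6 - 53 \cdot 6 - 6 \cdot 53^{2}\right)^{2} = \left(6 - 318 - 6 \cdot 2809\right)^{2} = \left(6 - 318 - 16854\right)^{2} = \left(-17166\right)^{2} = 294671556$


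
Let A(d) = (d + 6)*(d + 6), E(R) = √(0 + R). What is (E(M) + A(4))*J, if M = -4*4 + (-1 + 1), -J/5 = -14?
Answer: 7000 + 280*I ≈ 7000.0 + 280.0*I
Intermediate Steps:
J = 70 (J = -5*(-14) = 70)
M = -16 (M = -16 + 0 = -16)
E(R) = √R
A(d) = (6 + d)² (A(d) = (6 + d)*(6 + d) = (6 + d)²)
(E(M) + A(4))*J = (√(-16) + (6 + 4)²)*70 = (4*I + 10²)*70 = (4*I + 100)*70 = (100 + 4*I)*70 = 7000 + 280*I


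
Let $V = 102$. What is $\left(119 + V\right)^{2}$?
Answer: $48841$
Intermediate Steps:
$\left(119 + V\right)^{2} = \left(119 + 102\right)^{2} = 221^{2} = 48841$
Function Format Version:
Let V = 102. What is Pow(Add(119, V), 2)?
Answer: 48841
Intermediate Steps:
Pow(Add(119, V), 2) = Pow(Add(119, 102), 2) = Pow(221, 2) = 48841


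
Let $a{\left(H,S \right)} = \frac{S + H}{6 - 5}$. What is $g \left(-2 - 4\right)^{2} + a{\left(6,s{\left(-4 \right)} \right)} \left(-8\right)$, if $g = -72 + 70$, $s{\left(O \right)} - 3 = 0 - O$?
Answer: $-176$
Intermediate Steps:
$s{\left(O \right)} = 3 - O$ ($s{\left(O \right)} = 3 + \left(0 - O\right) = 3 - O$)
$a{\left(H,S \right)} = H + S$ ($a{\left(H,S \right)} = \frac{H + S}{1} = \left(H + S\right) 1 = H + S$)
$g = -2$
$g \left(-2 - 4\right)^{2} + a{\left(6,s{\left(-4 \right)} \right)} \left(-8\right) = - 2 \left(-2 - 4\right)^{2} + \left(6 + \left(3 - -4\right)\right) \left(-8\right) = - 2 \left(-6\right)^{2} + \left(6 + \left(3 + 4\right)\right) \left(-8\right) = \left(-2\right) 36 + \left(6 + 7\right) \left(-8\right) = -72 + 13 \left(-8\right) = -72 - 104 = -176$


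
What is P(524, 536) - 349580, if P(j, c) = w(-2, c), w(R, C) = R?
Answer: -349582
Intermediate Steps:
P(j, c) = -2
P(524, 536) - 349580 = -2 - 349580 = -349582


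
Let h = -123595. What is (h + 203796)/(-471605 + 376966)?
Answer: -80201/94639 ≈ -0.84744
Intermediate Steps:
(h + 203796)/(-471605 + 376966) = (-123595 + 203796)/(-471605 + 376966) = 80201/(-94639) = 80201*(-1/94639) = -80201/94639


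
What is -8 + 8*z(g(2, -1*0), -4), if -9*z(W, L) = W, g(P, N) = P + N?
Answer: -88/9 ≈ -9.7778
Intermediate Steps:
g(P, N) = N + P
z(W, L) = -W/9
-8 + 8*z(g(2, -1*0), -4) = -8 + 8*(-(-1*0 + 2)/9) = -8 + 8*(-(0 + 2)/9) = -8 + 8*(-⅑*2) = -8 + 8*(-2/9) = -8 - 16/9 = -88/9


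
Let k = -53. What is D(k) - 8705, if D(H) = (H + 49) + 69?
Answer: -8640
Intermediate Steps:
D(H) = 118 + H (D(H) = (49 + H) + 69 = 118 + H)
D(k) - 8705 = (118 - 53) - 8705 = 65 - 8705 = -8640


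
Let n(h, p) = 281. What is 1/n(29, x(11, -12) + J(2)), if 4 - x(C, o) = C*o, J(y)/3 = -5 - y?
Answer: 1/281 ≈ 0.0035587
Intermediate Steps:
J(y) = -15 - 3*y (J(y) = 3*(-5 - y) = -15 - 3*y)
x(C, o) = 4 - C*o
1/n(29, x(11, -12) + J(2)) = 1/281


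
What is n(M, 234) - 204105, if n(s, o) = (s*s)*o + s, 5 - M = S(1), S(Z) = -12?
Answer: -136462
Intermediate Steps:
M = 17 (M = 5 - 1*(-12) = 5 + 12 = 17)
n(s, o) = s + o*s² (n(s, o) = s²*o + s = o*s² + s = s + o*s²)
n(M, 234) - 204105 = 17*(1 + 234*17) - 204105 = 17*(1 + 3978) - 204105 = 17*3979 - 204105 = 67643 - 204105 = -136462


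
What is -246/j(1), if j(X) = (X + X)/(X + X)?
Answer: -246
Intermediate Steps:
j(X) = 1 (j(X) = (2*X)/((2*X)) = (2*X)*(1/(2*X)) = 1)
-246/j(1) = -246/1 = -246*1 = -246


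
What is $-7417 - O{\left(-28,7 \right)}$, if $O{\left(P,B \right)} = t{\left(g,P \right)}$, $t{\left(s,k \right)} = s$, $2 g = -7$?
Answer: $- \frac{14827}{2} \approx -7413.5$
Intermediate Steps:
$g = - \frac{7}{2}$ ($g = \frac{1}{2} \left(-7\right) = - \frac{7}{2} \approx -3.5$)
$O{\left(P,B \right)} = - \frac{7}{2}$
$-7417 - O{\left(-28,7 \right)} = -7417 - - \frac{7}{2} = -7417 + \frac{7}{2} = - \frac{14827}{2}$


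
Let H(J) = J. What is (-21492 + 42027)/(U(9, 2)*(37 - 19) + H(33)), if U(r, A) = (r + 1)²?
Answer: 6845/611 ≈ 11.203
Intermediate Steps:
U(r, A) = (1 + r)²
(-21492 + 42027)/(U(9, 2)*(37 - 19) + H(33)) = (-21492 + 42027)/((1 + 9)²*(37 - 19) + 33) = 20535/(10²*18 + 33) = 20535/(100*18 + 33) = 20535/(1800 + 33) = 20535/1833 = 20535*(1/1833) = 6845/611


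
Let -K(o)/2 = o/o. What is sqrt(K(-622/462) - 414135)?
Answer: 17*I*sqrt(1433) ≈ 643.54*I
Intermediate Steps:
K(o) = -2 (K(o) = -2*o/o = -2*1 = -2)
sqrt(K(-622/462) - 414135) = sqrt(-2 - 414135) = sqrt(-414137) = 17*I*sqrt(1433)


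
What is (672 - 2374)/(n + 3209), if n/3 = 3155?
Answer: -851/6337 ≈ -0.13429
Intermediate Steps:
n = 9465 (n = 3*3155 = 9465)
(672 - 2374)/(n + 3209) = (672 - 2374)/(9465 + 3209) = -1702/12674 = -1702*1/12674 = -851/6337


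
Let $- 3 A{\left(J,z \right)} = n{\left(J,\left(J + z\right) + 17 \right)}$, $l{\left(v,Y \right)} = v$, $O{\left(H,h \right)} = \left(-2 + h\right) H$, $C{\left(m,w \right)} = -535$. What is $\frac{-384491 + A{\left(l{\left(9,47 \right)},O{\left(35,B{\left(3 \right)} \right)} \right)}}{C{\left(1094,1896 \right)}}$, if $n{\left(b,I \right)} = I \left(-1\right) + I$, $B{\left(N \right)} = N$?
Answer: $\frac{384491}{535} \approx 718.67$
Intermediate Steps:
$O{\left(H,h \right)} = H \left(-2 + h\right)$
$n{\left(b,I \right)} = 0$ ($n{\left(b,I \right)} = - I + I = 0$)
$A{\left(J,z \right)} = 0$ ($A{\left(J,z \right)} = \left(- \frac{1}{3}\right) 0 = 0$)
$\frac{-384491 + A{\left(l{\left(9,47 \right)},O{\left(35,B{\left(3 \right)} \right)} \right)}}{C{\left(1094,1896 \right)}} = \frac{-384491 + 0}{-535} = \left(-384491\right) \left(- \frac{1}{535}\right) = \frac{384491}{535}$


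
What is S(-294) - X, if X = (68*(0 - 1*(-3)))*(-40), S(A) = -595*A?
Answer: 183090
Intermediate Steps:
X = -8160 (X = (68*(0 + 3))*(-40) = (68*3)*(-40) = 204*(-40) = -8160)
S(-294) - X = -595*(-294) - 1*(-8160) = 174930 + 8160 = 183090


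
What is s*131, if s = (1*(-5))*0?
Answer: 0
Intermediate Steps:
s = 0 (s = -5*0 = 0)
s*131 = 0*131 = 0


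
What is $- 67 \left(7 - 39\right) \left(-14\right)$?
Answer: $-30016$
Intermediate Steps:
$- 67 \left(7 - 39\right) \left(-14\right) = \left(-67\right) \left(-32\right) \left(-14\right) = 2144 \left(-14\right) = -30016$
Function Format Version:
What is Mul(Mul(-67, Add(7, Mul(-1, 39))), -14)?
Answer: -30016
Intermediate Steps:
Mul(Mul(-67, Add(7, Mul(-1, 39))), -14) = Mul(Mul(-67, Add(7, -39)), -14) = Mul(Mul(-67, -32), -14) = Mul(2144, -14) = -30016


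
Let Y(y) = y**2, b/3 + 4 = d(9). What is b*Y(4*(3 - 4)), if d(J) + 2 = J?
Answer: 144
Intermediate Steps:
d(J) = -2 + J
b = 9 (b = -12 + 3*(-2 + 9) = -12 + 3*7 = -12 + 21 = 9)
b*Y(4*(3 - 4)) = 9*(4*(3 - 4))**2 = 9*(4*(-1))**2 = 9*(-4)**2 = 9*16 = 144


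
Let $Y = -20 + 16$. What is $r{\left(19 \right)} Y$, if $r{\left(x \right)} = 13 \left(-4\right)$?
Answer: $208$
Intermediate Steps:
$Y = -4$
$r{\left(x \right)} = -52$
$r{\left(19 \right)} Y = \left(-52\right) \left(-4\right) = 208$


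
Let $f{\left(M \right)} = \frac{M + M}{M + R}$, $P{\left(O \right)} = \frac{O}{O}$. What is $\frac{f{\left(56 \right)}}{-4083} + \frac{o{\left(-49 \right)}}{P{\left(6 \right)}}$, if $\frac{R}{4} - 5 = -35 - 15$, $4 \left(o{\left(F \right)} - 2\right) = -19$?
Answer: $- \frac{1392191}{506292} \approx -2.7498$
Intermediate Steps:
$o{\left(F \right)} = - \frac{11}{4}$ ($o{\left(F \right)} = 2 + \frac{1}{4} \left(-19\right) = 2 - \frac{19}{4} = - \frac{11}{4}$)
$R = -180$ ($R = 20 + 4 \left(-35 - 15\right) = 20 + 4 \left(-50\right) = 20 - 200 = -180$)
$P{\left(O \right)} = 1$
$f{\left(M \right)} = \frac{2 M}{-180 + M}$ ($f{\left(M \right)} = \frac{M + M}{M - 180} = \frac{2 M}{-180 + M}$)
$\frac{f{\left(56 \right)}}{-4083} + \frac{o{\left(-49 \right)}}{P{\left(6 \right)}} = \frac{2 \cdot 56 \frac{1}{-180 + 56}}{-4083} - \frac{11}{4 \cdot 1} = 2 \cdot 56 \frac{1}{-124} \left(- \frac{1}{4083}\right) - \frac{11}{4} = 2 \cdot 56 \left(- \frac{1}{124}\right) \left(- \frac{1}{4083}\right) - \frac{11}{4} = \left(- \frac{28}{31}\right) \left(- \frac{1}{4083}\right) - \frac{11}{4} = \frac{28}{126573} - \frac{11}{4} = - \frac{1392191}{506292}$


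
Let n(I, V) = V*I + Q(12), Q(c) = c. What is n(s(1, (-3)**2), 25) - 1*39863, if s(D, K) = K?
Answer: -39626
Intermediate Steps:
n(I, V) = 12 + I*V (n(I, V) = V*I + 12 = I*V + 12 = 12 + I*V)
n(s(1, (-3)**2), 25) - 1*39863 = (12 + (-3)**2*25) - 1*39863 = (12 + 9*25) - 39863 = (12 + 225) - 39863 = 237 - 39863 = -39626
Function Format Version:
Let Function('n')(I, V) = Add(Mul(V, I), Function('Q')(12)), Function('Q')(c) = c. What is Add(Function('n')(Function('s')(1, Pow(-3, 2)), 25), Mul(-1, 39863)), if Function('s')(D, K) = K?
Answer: -39626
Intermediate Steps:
Function('n')(I, V) = Add(12, Mul(I, V)) (Function('n')(I, V) = Add(Mul(V, I), 12) = Add(Mul(I, V), 12) = Add(12, Mul(I, V)))
Add(Function('n')(Function('s')(1, Pow(-3, 2)), 25), Mul(-1, 39863)) = Add(Add(12, Mul(Pow(-3, 2), 25)), Mul(-1, 39863)) = Add(Add(12, Mul(9, 25)), -39863) = Add(Add(12, 225), -39863) = Add(237, -39863) = -39626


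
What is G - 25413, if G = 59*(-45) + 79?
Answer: -27989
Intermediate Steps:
G = -2576 (G = -2655 + 79 = -2576)
G - 25413 = -2576 - 25413 = -27989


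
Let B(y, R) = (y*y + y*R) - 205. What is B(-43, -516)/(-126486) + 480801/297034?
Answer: 2985315611/2087257918 ≈ 1.4303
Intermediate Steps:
B(y, R) = -205 + y**2 + R*y (B(y, R) = (y**2 + R*y) - 205 = -205 + y**2 + R*y)
B(-43, -516)/(-126486) + 480801/297034 = (-205 + (-43)**2 - 516*(-43))/(-126486) + 480801/297034 = (-205 + 1849 + 22188)*(-1/126486) + 480801*(1/297034) = 23832*(-1/126486) + 480801/297034 = -1324/7027 + 480801/297034 = 2985315611/2087257918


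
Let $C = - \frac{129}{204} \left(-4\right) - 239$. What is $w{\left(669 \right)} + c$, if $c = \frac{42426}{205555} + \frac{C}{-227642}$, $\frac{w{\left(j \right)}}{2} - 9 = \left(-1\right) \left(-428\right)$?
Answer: $\frac{347707340933222}{397740086135} \approx 874.21$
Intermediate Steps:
$C = - \frac{4020}{17}$ ($C = \left(-129\right) \frac{1}{204} \left(-4\right) - 239 = \left(- \frac{43}{68}\right) \left(-4\right) - 239 = \frac{43}{17} - 239 = - \frac{4020}{17} \approx -236.47$)
$w{\left(j \right)} = 874$ ($w{\left(j \right)} = 18 + 2 \left(\left(-1\right) \left(-428\right)\right) = 18 + 2 \cdot 428 = 18 + 856 = 874$)
$c = \frac{82505651232}{397740086135}$ ($c = \frac{42426}{205555} - \frac{4020}{17 \left(-227642\right)} = 42426 \cdot \frac{1}{205555} - - \frac{2010}{1934957} = \frac{42426}{205555} + \frac{2010}{1934957} = \frac{82505651232}{397740086135} \approx 0.20744$)
$w{\left(669 \right)} + c = 874 + \frac{82505651232}{397740086135} = \frac{347707340933222}{397740086135}$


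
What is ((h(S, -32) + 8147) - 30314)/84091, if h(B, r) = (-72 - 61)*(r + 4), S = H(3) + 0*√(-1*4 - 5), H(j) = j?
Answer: -18443/84091 ≈ -0.21932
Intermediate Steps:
S = 3 (S = 3 + 0*√(-1*4 - 5) = 3 + 0*√(-4 - 5) = 3 + 0*√(-9) = 3 + 0*(3*I) = 3 + 0 = 3)
h(B, r) = -532 - 133*r (h(B, r) = -133*(4 + r) = -532 - 133*r)
((h(S, -32) + 8147) - 30314)/84091 = (((-532 - 133*(-32)) + 8147) - 30314)/84091 = (((-532 + 4256) + 8147) - 30314)*(1/84091) = ((3724 + 8147) - 30314)*(1/84091) = (11871 - 30314)*(1/84091) = -18443*1/84091 = -18443/84091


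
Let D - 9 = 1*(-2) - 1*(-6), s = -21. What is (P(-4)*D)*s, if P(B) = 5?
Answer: -1365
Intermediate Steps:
D = 13 (D = 9 + (1*(-2) - 1*(-6)) = 9 + (-2 + 6) = 9 + 4 = 13)
(P(-4)*D)*s = (5*13)*(-21) = 65*(-21) = -1365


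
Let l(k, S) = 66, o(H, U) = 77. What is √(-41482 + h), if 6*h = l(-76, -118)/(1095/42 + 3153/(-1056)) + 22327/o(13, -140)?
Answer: 59*I*√101486514305638/2919994 ≈ 203.55*I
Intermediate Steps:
h = 142505421/2919994 (h = (66/(1095/42 + 3153/(-1056)) + 22327/77)/6 = (66/(1095*(1/42) + 3153*(-1/1056)) + 22327*(1/77))/6 = (66/(365/14 - 1051/352) + 22327/77)/6 = (66/(56883/2464) + 22327/77)/6 = (66*(2464/56883) + 22327/77)/6 = (54208/18961 + 22327/77)/6 = (⅙)*(427516263/1459997) = 142505421/2919994 ≈ 48.803)
√(-41482 + h) = √(-41482 + 142505421/2919994) = √(-120984685687/2919994) = 59*I*√101486514305638/2919994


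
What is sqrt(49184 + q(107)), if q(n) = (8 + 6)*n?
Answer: sqrt(50682) ≈ 225.13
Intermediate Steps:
q(n) = 14*n
sqrt(49184 + q(107)) = sqrt(49184 + 14*107) = sqrt(49184 + 1498) = sqrt(50682)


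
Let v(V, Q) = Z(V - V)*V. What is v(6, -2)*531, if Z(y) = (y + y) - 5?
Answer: -15930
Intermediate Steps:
Z(y) = -5 + 2*y (Z(y) = 2*y - 5 = -5 + 2*y)
v(V, Q) = -5*V (v(V, Q) = (-5 + 2*(V - V))*V = (-5 + 2*0)*V = (-5 + 0)*V = -5*V)
v(6, -2)*531 = -5*6*531 = -30*531 = -15930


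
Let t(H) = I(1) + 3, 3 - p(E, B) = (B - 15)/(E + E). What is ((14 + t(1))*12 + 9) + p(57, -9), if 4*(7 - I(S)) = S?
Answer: 5647/19 ≈ 297.21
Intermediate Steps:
I(S) = 7 - S/4
p(E, B) = 3 - (-15 + B)/(2*E) (p(E, B) = 3 - (B - 15)/(E + E) = 3 - (-15 + B)/(2*E))
t(H) = 39/4 (t(H) = (7 - ¼*1) + 3 = (7 - ¼) + 3 = 27/4 + 3 = 39/4)
((14 + t(1))*12 + 9) + p(57, -9) = ((14 + 39/4)*12 + 9) + (½)*(15 - 1*(-9) + 6*57)/57 = ((95/4)*12 + 9) + (½)*(1/57)*(15 + 9 + 342) = (285 + 9) + (½)*(1/57)*366 = 294 + 61/19 = 5647/19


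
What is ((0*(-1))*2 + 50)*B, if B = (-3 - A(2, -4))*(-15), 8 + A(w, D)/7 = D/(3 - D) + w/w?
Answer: -37500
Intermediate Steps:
A(w, D) = -49 + 7*D/(3 - D) (A(w, D) = -56 + 7*(D/(3 - D) + w/w) = -56 + 7*(D/(3 - D) + 1) = -56 + 7*(1 + D/(3 - D)) = -56 + (7 + 7*D/(3 - D)) = -49 + 7*D/(3 - D))
B = -750 (B = (-3 - 7*(21 - 8*(-4))/(-3 - 4))*(-15) = (-3 - 7*(21 + 32)/(-7))*(-15) = (-3 - 7*(-1)*53/7)*(-15) = (-3 - 1*(-53))*(-15) = (-3 + 53)*(-15) = 50*(-15) = -750)
((0*(-1))*2 + 50)*B = ((0*(-1))*2 + 50)*(-750) = (0*2 + 50)*(-750) = (0 + 50)*(-750) = 50*(-750) = -37500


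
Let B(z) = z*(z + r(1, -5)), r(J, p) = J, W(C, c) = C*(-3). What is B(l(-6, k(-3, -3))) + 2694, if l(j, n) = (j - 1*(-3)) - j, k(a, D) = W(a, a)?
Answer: 2706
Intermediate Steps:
W(C, c) = -3*C
k(a, D) = -3*a
l(j, n) = 3 (l(j, n) = (j + 3) - j = (3 + j) - j = 3)
B(z) = z*(1 + z) (B(z) = z*(z + 1) = z*(1 + z))
B(l(-6, k(-3, -3))) + 2694 = 3*(1 + 3) + 2694 = 3*4 + 2694 = 12 + 2694 = 2706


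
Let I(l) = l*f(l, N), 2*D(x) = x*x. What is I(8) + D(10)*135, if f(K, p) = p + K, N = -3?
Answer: 6790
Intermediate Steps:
f(K, p) = K + p
D(x) = x**2/2 (D(x) = (x*x)/2 = x**2/2)
I(l) = l*(-3 + l) (I(l) = l*(l - 3) = l*(-3 + l))
I(8) + D(10)*135 = 8*(-3 + 8) + ((1/2)*10**2)*135 = 8*5 + ((1/2)*100)*135 = 40 + 50*135 = 40 + 6750 = 6790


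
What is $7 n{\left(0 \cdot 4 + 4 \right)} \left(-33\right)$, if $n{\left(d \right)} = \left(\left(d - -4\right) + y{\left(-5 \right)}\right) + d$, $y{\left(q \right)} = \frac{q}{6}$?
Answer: $- \frac{5159}{2} \approx -2579.5$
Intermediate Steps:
$y{\left(q \right)} = \frac{q}{6}$ ($y{\left(q \right)} = q \frac{1}{6} = \frac{q}{6}$)
$n{\left(d \right)} = \frac{19}{6} + 2 d$ ($n{\left(d \right)} = \left(\left(d - -4\right) + \frac{1}{6} \left(-5\right)\right) + d = \left(\left(d + 4\right) - \frac{5}{6}\right) + d = \left(\left(4 + d\right) - \frac{5}{6}\right) + d = \left(\frac{19}{6} + d\right) + d = \frac{19}{6} + 2 d$)
$7 n{\left(0 \cdot 4 + 4 \right)} \left(-33\right) = 7 \left(\frac{19}{6} + 2 \left(0 \cdot 4 + 4\right)\right) \left(-33\right) = 7 \left(\frac{19}{6} + 2 \left(0 + 4\right)\right) \left(-33\right) = 7 \left(\frac{19}{6} + 2 \cdot 4\right) \left(-33\right) = 7 \left(\frac{19}{6} + 8\right) \left(-33\right) = 7 \cdot \frac{67}{6} \left(-33\right) = \frac{469}{6} \left(-33\right) = - \frac{5159}{2}$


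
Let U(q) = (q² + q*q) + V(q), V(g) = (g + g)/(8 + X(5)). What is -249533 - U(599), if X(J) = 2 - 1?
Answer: -8705413/9 ≈ -9.6727e+5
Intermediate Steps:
X(J) = 1
V(g) = 2*g/9 (V(g) = (g + g)/(8 + 1) = (2*g)/9 = (2*g)*(⅑) = 2*g/9)
U(q) = 2*q² + 2*q/9 (U(q) = (q² + q*q) + 2*q/9 = (q² + q²) + 2*q/9 = 2*q² + 2*q/9)
-249533 - U(599) = -249533 - 2*599*(1 + 9*599)/9 = -249533 - 2*599*(1 + 5391)/9 = -249533 - 2*599*5392/9 = -249533 - 1*6459616/9 = -249533 - 6459616/9 = -8705413/9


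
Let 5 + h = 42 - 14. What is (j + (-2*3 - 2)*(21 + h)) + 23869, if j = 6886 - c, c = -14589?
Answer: 44992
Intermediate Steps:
h = 23 (h = -5 + (42 - 14) = -5 + 28 = 23)
j = 21475 (j = 6886 - 1*(-14589) = 6886 + 14589 = 21475)
(j + (-2*3 - 2)*(21 + h)) + 23869 = (21475 + (-2*3 - 2)*(21 + 23)) + 23869 = (21475 + (-6 - 2)*44) + 23869 = (21475 - 8*44) + 23869 = (21475 - 352) + 23869 = 21123 + 23869 = 44992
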